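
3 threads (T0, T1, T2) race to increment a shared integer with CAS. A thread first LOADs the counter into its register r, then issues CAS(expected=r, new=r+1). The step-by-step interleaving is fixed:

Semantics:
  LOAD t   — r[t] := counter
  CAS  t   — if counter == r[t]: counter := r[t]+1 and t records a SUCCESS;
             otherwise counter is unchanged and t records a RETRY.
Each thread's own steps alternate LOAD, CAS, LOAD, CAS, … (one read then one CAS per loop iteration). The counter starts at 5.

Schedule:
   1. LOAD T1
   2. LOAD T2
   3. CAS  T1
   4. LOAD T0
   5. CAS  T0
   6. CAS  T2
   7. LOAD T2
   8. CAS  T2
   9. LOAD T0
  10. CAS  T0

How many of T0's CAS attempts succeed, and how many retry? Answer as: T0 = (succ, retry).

#1 T1 reads 5
#2 T2 reads 5
#3 T1 CAS(5→6) writes; counter now 6
#4 T0 reads 6
#5 T0 CAS(6→7) writes; counter now 7
#6 T2 CAS(5→6) fails; counter now 7
#7 T2 reads 7
#8 T2 CAS(7→8) writes; counter now 8
#9 T0 reads 8
#10 T0 CAS(8→9) writes; counter now 9

T0 = (2, 0)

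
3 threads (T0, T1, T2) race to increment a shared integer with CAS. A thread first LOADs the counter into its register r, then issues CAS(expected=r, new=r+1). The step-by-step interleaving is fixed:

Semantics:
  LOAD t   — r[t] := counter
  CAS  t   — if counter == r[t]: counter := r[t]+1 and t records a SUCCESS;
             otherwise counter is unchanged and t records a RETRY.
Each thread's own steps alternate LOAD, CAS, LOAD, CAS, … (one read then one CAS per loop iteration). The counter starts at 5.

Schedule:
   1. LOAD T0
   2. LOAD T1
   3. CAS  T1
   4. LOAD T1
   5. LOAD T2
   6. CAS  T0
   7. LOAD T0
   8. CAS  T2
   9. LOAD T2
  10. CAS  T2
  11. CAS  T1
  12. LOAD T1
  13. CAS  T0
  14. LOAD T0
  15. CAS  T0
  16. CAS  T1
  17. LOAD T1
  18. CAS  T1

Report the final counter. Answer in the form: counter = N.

counter = 10

[1] T0.load  rd  (counter 5, T0.r 5)
[2] T1.load  rd  (counter 5, T1.r 5)
[3] T1.cas  hit  (counter 6, T1.r 5)
[4] T1.load  rd  (counter 6, T1.r 6)
[5] T2.load  rd  (counter 6, T2.r 6)
[6] T0.cas  miss  (counter 6, T0.r 5)
[7] T0.load  rd  (counter 6, T0.r 6)
[8] T2.cas  hit  (counter 7, T2.r 6)
[9] T2.load  rd  (counter 7, T2.r 7)
[10] T2.cas  hit  (counter 8, T2.r 7)
[11] T1.cas  miss  (counter 8, T1.r 6)
[12] T1.load  rd  (counter 8, T1.r 8)
[13] T0.cas  miss  (counter 8, T0.r 6)
[14] T0.load  rd  (counter 8, T0.r 8)
[15] T0.cas  hit  (counter 9, T0.r 8)
[16] T1.cas  miss  (counter 9, T1.r 8)
[17] T1.load  rd  (counter 9, T1.r 9)
[18] T1.cas  hit  (counter 10, T1.r 9)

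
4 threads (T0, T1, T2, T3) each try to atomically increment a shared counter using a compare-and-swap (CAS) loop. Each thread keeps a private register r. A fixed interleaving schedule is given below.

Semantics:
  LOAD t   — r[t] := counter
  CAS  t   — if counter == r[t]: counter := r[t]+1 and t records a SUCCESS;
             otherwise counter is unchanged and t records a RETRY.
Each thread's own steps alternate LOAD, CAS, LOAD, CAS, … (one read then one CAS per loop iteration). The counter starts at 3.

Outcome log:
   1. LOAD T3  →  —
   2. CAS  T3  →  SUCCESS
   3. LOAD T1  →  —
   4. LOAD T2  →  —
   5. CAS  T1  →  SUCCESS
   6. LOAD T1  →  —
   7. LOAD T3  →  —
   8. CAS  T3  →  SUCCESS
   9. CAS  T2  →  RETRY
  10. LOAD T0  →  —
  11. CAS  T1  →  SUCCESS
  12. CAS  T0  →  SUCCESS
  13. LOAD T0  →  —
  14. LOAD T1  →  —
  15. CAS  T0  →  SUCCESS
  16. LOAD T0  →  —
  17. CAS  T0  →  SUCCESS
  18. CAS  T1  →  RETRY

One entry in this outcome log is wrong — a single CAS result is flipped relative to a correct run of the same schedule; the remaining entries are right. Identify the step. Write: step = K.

step = 11

Reference trace:
1. LOAD T3 → mem=3 r[T3]=3 [LOAD]
2. CAS T3 → mem=4 r[T3]=3 [OK]
3. LOAD T1 → mem=4 r[T1]=4 [LOAD]
4. LOAD T2 → mem=4 r[T2]=4 [LOAD]
5. CAS T1 → mem=5 r[T1]=4 [OK]
6. LOAD T1 → mem=5 r[T1]=5 [LOAD]
7. LOAD T3 → mem=5 r[T3]=5 [LOAD]
8. CAS T3 → mem=6 r[T3]=5 [OK]
9. CAS T2 → mem=6 r[T2]=4 [RETRY]
10. LOAD T0 → mem=6 r[T0]=6 [LOAD]
11. CAS T1 → mem=6 r[T1]=5 [RETRY]
12. CAS T0 → mem=7 r[T0]=6 [OK]
13. LOAD T0 → mem=7 r[T0]=7 [LOAD]
14. LOAD T1 → mem=7 r[T1]=7 [LOAD]
15. CAS T0 → mem=8 r[T0]=7 [OK]
16. LOAD T0 → mem=8 r[T0]=8 [LOAD]
17. CAS T0 → mem=9 r[T0]=8 [OK]
18. CAS T1 → mem=9 r[T1]=7 [RETRY]
Flip is step 11.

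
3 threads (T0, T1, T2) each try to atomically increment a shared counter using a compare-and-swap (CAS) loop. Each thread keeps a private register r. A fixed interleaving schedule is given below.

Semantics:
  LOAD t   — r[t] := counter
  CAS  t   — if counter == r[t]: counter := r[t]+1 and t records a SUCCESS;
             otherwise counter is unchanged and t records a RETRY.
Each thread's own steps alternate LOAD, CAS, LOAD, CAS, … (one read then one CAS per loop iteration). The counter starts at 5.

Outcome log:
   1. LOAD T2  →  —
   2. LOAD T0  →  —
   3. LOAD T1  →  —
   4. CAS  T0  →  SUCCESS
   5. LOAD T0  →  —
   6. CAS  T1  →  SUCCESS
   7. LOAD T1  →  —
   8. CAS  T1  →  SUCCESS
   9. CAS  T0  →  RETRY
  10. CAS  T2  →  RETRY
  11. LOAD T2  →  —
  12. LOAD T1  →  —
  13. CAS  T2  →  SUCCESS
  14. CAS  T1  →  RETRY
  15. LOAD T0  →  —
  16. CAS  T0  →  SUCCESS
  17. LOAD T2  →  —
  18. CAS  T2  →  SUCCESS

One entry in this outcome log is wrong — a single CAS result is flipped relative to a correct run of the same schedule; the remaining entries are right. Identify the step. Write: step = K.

step = 6

Correct run:
#1 T2 reads 5
#2 T0 reads 5
#3 T1 reads 5
#4 T0 CAS(5→6) writes; counter now 6
#5 T0 reads 6
#6 T1 CAS(5→6) fails; counter now 6
#7 T1 reads 6
#8 T1 CAS(6→7) writes; counter now 7
#9 T0 CAS(6→7) fails; counter now 7
#10 T2 CAS(5→6) fails; counter now 7
#11 T2 reads 7
#12 T1 reads 7
#13 T2 CAS(7→8) writes; counter now 8
#14 T1 CAS(7→8) fails; counter now 8
#15 T0 reads 8
#16 T0 CAS(8→9) writes; counter now 9
#17 T2 reads 9
#18 T2 CAS(9→10) writes; counter now 10
Log disagrees first at step 6.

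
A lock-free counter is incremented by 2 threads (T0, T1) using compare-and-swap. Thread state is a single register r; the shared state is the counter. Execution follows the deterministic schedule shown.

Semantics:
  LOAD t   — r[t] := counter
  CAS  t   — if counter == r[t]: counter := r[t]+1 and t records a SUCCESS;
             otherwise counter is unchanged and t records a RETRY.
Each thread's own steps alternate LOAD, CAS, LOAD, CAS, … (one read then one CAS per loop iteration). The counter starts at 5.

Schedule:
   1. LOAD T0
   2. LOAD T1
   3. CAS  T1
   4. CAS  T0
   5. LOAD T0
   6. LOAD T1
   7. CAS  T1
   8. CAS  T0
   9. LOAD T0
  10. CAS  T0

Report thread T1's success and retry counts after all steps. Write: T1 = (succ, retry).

T1 = (2, 0)

[1] T0.load  rd  (counter 5, T0.r 5)
[2] T1.load  rd  (counter 5, T1.r 5)
[3] T1.cas  hit  (counter 6, T1.r 5)
[4] T0.cas  miss  (counter 6, T0.r 5)
[5] T0.load  rd  (counter 6, T0.r 6)
[6] T1.load  rd  (counter 6, T1.r 6)
[7] T1.cas  hit  (counter 7, T1.r 6)
[8] T0.cas  miss  (counter 7, T0.r 6)
[9] T0.load  rd  (counter 7, T0.r 7)
[10] T0.cas  hit  (counter 8, T0.r 7)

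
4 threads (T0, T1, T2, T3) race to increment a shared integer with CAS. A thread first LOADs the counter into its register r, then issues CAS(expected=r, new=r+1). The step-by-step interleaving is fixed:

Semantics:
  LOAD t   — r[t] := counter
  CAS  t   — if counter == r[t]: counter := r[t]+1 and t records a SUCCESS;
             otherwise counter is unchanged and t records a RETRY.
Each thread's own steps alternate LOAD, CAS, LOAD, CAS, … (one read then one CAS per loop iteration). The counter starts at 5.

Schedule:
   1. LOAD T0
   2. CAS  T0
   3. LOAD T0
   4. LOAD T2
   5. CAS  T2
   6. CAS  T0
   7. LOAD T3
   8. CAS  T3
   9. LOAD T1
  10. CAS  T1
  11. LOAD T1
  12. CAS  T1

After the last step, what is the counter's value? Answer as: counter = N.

T0 LOAD — after: cnt=5, r=5 — load
T0 CAS — after: cnt=6, r=5 — ok
T0 LOAD — after: cnt=6, r=6 — load
T2 LOAD — after: cnt=6, r=6 — load
T2 CAS — after: cnt=7, r=6 — ok
T0 CAS — after: cnt=7, r=6 — retry
T3 LOAD — after: cnt=7, r=7 — load
T3 CAS — after: cnt=8, r=7 — ok
T1 LOAD — after: cnt=8, r=8 — load
T1 CAS — after: cnt=9, r=8 — ok
T1 LOAD — after: cnt=9, r=9 — load
T1 CAS — after: cnt=10, r=9 — ok

counter = 10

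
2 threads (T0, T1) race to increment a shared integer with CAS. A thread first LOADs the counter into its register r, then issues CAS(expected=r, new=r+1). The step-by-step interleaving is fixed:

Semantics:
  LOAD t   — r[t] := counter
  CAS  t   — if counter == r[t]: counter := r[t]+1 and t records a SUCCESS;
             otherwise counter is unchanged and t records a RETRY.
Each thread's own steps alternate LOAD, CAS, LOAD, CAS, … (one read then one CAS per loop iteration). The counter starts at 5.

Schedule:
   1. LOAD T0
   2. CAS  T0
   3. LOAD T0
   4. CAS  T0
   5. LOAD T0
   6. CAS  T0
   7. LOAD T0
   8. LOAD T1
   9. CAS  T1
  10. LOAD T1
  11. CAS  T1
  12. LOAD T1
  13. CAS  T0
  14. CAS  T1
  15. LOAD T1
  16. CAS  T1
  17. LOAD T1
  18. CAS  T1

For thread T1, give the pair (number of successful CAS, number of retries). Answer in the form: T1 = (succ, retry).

1. LOAD T0 → mem=5 r[T0]=5 [LOAD]
2. CAS T0 → mem=6 r[T0]=5 [OK]
3. LOAD T0 → mem=6 r[T0]=6 [LOAD]
4. CAS T0 → mem=7 r[T0]=6 [OK]
5. LOAD T0 → mem=7 r[T0]=7 [LOAD]
6. CAS T0 → mem=8 r[T0]=7 [OK]
7. LOAD T0 → mem=8 r[T0]=8 [LOAD]
8. LOAD T1 → mem=8 r[T1]=8 [LOAD]
9. CAS T1 → mem=9 r[T1]=8 [OK]
10. LOAD T1 → mem=9 r[T1]=9 [LOAD]
11. CAS T1 → mem=10 r[T1]=9 [OK]
12. LOAD T1 → mem=10 r[T1]=10 [LOAD]
13. CAS T0 → mem=10 r[T0]=8 [RETRY]
14. CAS T1 → mem=11 r[T1]=10 [OK]
15. LOAD T1 → mem=11 r[T1]=11 [LOAD]
16. CAS T1 → mem=12 r[T1]=11 [OK]
17. LOAD T1 → mem=12 r[T1]=12 [LOAD]
18. CAS T1 → mem=13 r[T1]=12 [OK]

T1 = (5, 0)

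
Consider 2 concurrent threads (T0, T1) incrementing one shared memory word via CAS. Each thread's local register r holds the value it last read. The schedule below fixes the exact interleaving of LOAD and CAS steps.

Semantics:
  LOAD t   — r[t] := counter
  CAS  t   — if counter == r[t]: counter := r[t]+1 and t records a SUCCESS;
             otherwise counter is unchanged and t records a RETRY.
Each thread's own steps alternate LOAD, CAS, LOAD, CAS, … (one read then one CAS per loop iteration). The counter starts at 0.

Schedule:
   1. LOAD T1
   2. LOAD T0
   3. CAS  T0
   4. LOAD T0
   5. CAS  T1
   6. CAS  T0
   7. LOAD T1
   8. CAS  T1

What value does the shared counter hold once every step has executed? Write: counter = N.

[1] T1.load  rd  (counter 0, T1.r 0)
[2] T0.load  rd  (counter 0, T0.r 0)
[3] T0.cas  hit  (counter 1, T0.r 0)
[4] T0.load  rd  (counter 1, T0.r 1)
[5] T1.cas  miss  (counter 1, T1.r 0)
[6] T0.cas  hit  (counter 2, T0.r 1)
[7] T1.load  rd  (counter 2, T1.r 2)
[8] T1.cas  hit  (counter 3, T1.r 2)

counter = 3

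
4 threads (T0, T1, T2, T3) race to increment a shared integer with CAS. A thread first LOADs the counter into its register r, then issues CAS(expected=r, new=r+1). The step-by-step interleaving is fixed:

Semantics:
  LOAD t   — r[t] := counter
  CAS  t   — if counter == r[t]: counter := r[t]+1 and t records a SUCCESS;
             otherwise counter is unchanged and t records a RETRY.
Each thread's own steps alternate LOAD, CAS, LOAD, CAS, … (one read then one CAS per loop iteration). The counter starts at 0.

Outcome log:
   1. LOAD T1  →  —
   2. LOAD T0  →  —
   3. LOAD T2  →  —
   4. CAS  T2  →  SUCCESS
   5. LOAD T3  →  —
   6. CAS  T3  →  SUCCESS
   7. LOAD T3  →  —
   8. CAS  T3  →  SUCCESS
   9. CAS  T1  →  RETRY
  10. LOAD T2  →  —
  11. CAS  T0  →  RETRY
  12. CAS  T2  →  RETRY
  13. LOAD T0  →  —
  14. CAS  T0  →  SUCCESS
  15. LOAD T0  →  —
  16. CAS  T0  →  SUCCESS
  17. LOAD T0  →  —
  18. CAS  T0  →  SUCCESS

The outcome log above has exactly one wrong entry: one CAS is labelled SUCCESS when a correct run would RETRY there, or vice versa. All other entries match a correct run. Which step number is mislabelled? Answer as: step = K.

Correct run:
step 1: T1 LOAD ⇒ load; ctr=0 reg=0
step 2: T0 LOAD ⇒ load; ctr=0 reg=0
step 3: T2 LOAD ⇒ load; ctr=0 reg=0
step 4: T2 CAS ⇒ ok; ctr=1 reg=0
step 5: T3 LOAD ⇒ load; ctr=1 reg=1
step 6: T3 CAS ⇒ ok; ctr=2 reg=1
step 7: T3 LOAD ⇒ load; ctr=2 reg=2
step 8: T3 CAS ⇒ ok; ctr=3 reg=2
step 9: T1 CAS ⇒ retry; ctr=3 reg=0
step 10: T2 LOAD ⇒ load; ctr=3 reg=3
step 11: T0 CAS ⇒ retry; ctr=3 reg=0
step 12: T2 CAS ⇒ ok; ctr=4 reg=3
step 13: T0 LOAD ⇒ load; ctr=4 reg=4
step 14: T0 CAS ⇒ ok; ctr=5 reg=4
step 15: T0 LOAD ⇒ load; ctr=5 reg=5
step 16: T0 CAS ⇒ ok; ctr=6 reg=5
step 17: T0 LOAD ⇒ load; ctr=6 reg=6
step 18: T0 CAS ⇒ ok; ctr=7 reg=6
Flip is step 12.

step = 12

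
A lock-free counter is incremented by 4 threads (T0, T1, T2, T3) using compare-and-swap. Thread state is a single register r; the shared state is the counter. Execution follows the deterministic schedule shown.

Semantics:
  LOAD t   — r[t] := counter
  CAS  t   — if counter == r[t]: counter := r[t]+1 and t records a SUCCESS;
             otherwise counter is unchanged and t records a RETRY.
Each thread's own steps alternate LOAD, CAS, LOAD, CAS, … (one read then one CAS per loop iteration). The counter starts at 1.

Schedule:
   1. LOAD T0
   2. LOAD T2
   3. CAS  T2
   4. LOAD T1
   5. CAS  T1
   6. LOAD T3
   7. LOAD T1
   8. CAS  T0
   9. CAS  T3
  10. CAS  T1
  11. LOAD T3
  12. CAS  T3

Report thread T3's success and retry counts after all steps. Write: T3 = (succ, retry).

T3 = (2, 0)

T0 LOAD — after: cnt=1, r=1 — load
T2 LOAD — after: cnt=1, r=1 — load
T2 CAS — after: cnt=2, r=1 — ok
T1 LOAD — after: cnt=2, r=2 — load
T1 CAS — after: cnt=3, r=2 — ok
T3 LOAD — after: cnt=3, r=3 — load
T1 LOAD — after: cnt=3, r=3 — load
T0 CAS — after: cnt=3, r=1 — retry
T3 CAS — after: cnt=4, r=3 — ok
T1 CAS — after: cnt=4, r=3 — retry
T3 LOAD — after: cnt=4, r=4 — load
T3 CAS — after: cnt=5, r=4 — ok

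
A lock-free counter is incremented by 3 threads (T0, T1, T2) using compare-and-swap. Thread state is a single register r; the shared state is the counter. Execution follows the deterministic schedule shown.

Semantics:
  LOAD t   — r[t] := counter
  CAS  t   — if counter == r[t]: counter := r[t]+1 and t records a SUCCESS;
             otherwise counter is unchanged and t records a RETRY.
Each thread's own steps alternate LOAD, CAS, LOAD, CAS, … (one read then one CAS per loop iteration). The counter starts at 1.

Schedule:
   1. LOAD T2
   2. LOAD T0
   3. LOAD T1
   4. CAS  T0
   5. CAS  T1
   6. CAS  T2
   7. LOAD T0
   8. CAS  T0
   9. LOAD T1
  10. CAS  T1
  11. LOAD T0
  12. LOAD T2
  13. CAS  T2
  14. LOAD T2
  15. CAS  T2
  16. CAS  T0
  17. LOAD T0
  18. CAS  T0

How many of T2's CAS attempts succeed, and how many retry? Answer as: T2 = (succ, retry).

#1 T2 reads 1
#2 T0 reads 1
#3 T1 reads 1
#4 T0 CAS(1→2) writes; counter now 2
#5 T1 CAS(1→2) fails; counter now 2
#6 T2 CAS(1→2) fails; counter now 2
#7 T0 reads 2
#8 T0 CAS(2→3) writes; counter now 3
#9 T1 reads 3
#10 T1 CAS(3→4) writes; counter now 4
#11 T0 reads 4
#12 T2 reads 4
#13 T2 CAS(4→5) writes; counter now 5
#14 T2 reads 5
#15 T2 CAS(5→6) writes; counter now 6
#16 T0 CAS(4→5) fails; counter now 6
#17 T0 reads 6
#18 T0 CAS(6→7) writes; counter now 7

T2 = (2, 1)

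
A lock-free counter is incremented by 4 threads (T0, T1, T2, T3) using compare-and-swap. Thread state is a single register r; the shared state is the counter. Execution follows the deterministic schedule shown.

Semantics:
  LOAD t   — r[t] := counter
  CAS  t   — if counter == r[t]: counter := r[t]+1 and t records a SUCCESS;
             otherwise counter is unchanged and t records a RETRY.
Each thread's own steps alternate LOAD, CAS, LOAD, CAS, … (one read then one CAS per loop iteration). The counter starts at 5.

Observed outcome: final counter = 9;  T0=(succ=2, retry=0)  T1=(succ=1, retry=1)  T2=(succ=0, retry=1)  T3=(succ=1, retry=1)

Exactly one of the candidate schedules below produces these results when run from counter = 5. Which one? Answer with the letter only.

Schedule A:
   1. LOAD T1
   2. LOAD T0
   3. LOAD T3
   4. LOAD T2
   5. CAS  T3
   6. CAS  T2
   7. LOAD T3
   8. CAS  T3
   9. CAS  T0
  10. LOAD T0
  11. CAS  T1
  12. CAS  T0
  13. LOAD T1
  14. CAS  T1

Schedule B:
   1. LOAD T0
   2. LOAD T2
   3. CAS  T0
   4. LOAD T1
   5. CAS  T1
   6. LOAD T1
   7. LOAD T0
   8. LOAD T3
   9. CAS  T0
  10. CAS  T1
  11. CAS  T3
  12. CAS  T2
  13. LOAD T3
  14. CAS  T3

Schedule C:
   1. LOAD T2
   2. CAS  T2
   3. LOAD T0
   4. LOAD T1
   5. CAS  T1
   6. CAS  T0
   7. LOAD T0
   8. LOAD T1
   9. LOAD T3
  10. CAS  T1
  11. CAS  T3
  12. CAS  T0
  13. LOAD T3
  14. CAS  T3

B

Tracing schedule B:
[1] T0.load  rd  (counter 5, T0.r 5)
[2] T2.load  rd  (counter 5, T2.r 5)
[3] T0.cas  hit  (counter 6, T0.r 5)
[4] T1.load  rd  (counter 6, T1.r 6)
[5] T1.cas  hit  (counter 7, T1.r 6)
[6] T1.load  rd  (counter 7, T1.r 7)
[7] T0.load  rd  (counter 7, T0.r 7)
[8] T3.load  rd  (counter 7, T3.r 7)
[9] T0.cas  hit  (counter 8, T0.r 7)
[10] T1.cas  miss  (counter 8, T1.r 7)
[11] T3.cas  miss  (counter 8, T3.r 7)
[12] T2.cas  miss  (counter 8, T2.r 5)
[13] T3.load  rd  (counter 8, T3.r 8)
[14] T3.cas  hit  (counter 9, T3.r 8)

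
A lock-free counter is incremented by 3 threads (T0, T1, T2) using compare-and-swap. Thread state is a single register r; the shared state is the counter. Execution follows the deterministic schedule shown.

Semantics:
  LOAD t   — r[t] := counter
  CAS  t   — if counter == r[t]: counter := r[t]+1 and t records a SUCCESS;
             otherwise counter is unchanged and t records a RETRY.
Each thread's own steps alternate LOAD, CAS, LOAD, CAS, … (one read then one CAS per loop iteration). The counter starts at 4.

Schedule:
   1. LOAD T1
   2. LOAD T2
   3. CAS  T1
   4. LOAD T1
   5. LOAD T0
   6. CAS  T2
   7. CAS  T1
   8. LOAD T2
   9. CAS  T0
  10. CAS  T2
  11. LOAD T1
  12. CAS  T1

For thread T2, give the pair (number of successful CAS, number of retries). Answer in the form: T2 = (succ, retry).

step 1: T1 LOAD ⇒ load; ctr=4 reg=4
step 2: T2 LOAD ⇒ load; ctr=4 reg=4
step 3: T1 CAS ⇒ ok; ctr=5 reg=4
step 4: T1 LOAD ⇒ load; ctr=5 reg=5
step 5: T0 LOAD ⇒ load; ctr=5 reg=5
step 6: T2 CAS ⇒ retry; ctr=5 reg=4
step 7: T1 CAS ⇒ ok; ctr=6 reg=5
step 8: T2 LOAD ⇒ load; ctr=6 reg=6
step 9: T0 CAS ⇒ retry; ctr=6 reg=5
step 10: T2 CAS ⇒ ok; ctr=7 reg=6
step 11: T1 LOAD ⇒ load; ctr=7 reg=7
step 12: T1 CAS ⇒ ok; ctr=8 reg=7

T2 = (1, 1)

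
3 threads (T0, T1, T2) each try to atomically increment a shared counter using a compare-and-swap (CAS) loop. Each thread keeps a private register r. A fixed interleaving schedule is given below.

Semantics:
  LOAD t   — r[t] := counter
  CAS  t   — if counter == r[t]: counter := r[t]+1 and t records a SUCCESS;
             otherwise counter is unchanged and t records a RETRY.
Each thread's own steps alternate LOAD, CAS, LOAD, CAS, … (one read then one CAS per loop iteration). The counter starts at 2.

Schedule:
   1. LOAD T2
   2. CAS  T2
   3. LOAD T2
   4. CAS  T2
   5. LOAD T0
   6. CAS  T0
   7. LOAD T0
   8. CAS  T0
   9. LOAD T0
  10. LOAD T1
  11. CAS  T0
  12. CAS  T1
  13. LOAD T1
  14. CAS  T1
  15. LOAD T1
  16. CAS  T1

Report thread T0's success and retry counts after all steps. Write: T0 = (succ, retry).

T0 = (3, 0)

1. LOAD T2 → mem=2 r[T2]=2 [LOAD]
2. CAS T2 → mem=3 r[T2]=2 [OK]
3. LOAD T2 → mem=3 r[T2]=3 [LOAD]
4. CAS T2 → mem=4 r[T2]=3 [OK]
5. LOAD T0 → mem=4 r[T0]=4 [LOAD]
6. CAS T0 → mem=5 r[T0]=4 [OK]
7. LOAD T0 → mem=5 r[T0]=5 [LOAD]
8. CAS T0 → mem=6 r[T0]=5 [OK]
9. LOAD T0 → mem=6 r[T0]=6 [LOAD]
10. LOAD T1 → mem=6 r[T1]=6 [LOAD]
11. CAS T0 → mem=7 r[T0]=6 [OK]
12. CAS T1 → mem=7 r[T1]=6 [RETRY]
13. LOAD T1 → mem=7 r[T1]=7 [LOAD]
14. CAS T1 → mem=8 r[T1]=7 [OK]
15. LOAD T1 → mem=8 r[T1]=8 [LOAD]
16. CAS T1 → mem=9 r[T1]=8 [OK]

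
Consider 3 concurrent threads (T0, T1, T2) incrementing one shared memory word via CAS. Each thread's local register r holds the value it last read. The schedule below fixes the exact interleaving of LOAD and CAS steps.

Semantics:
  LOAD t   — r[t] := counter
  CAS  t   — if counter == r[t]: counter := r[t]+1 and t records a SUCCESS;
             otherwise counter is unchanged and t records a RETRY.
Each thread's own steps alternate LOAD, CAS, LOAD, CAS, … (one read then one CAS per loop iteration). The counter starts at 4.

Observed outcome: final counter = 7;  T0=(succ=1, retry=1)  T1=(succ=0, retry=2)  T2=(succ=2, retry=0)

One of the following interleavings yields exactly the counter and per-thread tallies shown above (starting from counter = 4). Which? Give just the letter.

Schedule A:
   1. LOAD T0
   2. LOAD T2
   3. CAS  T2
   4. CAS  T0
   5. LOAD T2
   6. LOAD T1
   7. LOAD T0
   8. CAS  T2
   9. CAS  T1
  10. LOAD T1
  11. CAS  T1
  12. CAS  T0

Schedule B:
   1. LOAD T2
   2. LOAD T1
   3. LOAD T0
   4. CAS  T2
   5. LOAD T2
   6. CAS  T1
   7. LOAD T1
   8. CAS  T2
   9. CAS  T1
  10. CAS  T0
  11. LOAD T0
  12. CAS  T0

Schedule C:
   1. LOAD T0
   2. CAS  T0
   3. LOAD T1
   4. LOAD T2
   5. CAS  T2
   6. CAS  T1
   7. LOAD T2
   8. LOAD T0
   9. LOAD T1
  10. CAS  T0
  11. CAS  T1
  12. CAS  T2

Run B:
1. LOAD T2 → mem=4 r[T2]=4 [LOAD]
2. LOAD T1 → mem=4 r[T1]=4 [LOAD]
3. LOAD T0 → mem=4 r[T0]=4 [LOAD]
4. CAS T2 → mem=5 r[T2]=4 [OK]
5. LOAD T2 → mem=5 r[T2]=5 [LOAD]
6. CAS T1 → mem=5 r[T1]=4 [RETRY]
7. LOAD T1 → mem=5 r[T1]=5 [LOAD]
8. CAS T2 → mem=6 r[T2]=5 [OK]
9. CAS T1 → mem=6 r[T1]=5 [RETRY]
10. CAS T0 → mem=6 r[T0]=4 [RETRY]
11. LOAD T0 → mem=6 r[T0]=6 [LOAD]
12. CAS T0 → mem=7 r[T0]=6 [OK]

B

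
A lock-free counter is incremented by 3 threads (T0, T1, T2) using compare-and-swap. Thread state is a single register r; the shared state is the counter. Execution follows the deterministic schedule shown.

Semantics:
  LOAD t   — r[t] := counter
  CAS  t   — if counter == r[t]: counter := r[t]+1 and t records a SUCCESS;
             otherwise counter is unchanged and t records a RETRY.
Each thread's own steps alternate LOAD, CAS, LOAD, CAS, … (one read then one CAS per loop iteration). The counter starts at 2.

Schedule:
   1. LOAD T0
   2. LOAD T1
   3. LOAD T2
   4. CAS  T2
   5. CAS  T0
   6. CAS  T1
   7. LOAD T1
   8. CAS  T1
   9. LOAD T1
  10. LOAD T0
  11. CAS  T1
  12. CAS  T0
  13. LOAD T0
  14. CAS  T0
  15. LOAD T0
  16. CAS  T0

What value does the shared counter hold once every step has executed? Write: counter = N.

1. LOAD T0 → mem=2 r[T0]=2 [LOAD]
2. LOAD T1 → mem=2 r[T1]=2 [LOAD]
3. LOAD T2 → mem=2 r[T2]=2 [LOAD]
4. CAS T2 → mem=3 r[T2]=2 [OK]
5. CAS T0 → mem=3 r[T0]=2 [RETRY]
6. CAS T1 → mem=3 r[T1]=2 [RETRY]
7. LOAD T1 → mem=3 r[T1]=3 [LOAD]
8. CAS T1 → mem=4 r[T1]=3 [OK]
9. LOAD T1 → mem=4 r[T1]=4 [LOAD]
10. LOAD T0 → mem=4 r[T0]=4 [LOAD]
11. CAS T1 → mem=5 r[T1]=4 [OK]
12. CAS T0 → mem=5 r[T0]=4 [RETRY]
13. LOAD T0 → mem=5 r[T0]=5 [LOAD]
14. CAS T0 → mem=6 r[T0]=5 [OK]
15. LOAD T0 → mem=6 r[T0]=6 [LOAD]
16. CAS T0 → mem=7 r[T0]=6 [OK]

counter = 7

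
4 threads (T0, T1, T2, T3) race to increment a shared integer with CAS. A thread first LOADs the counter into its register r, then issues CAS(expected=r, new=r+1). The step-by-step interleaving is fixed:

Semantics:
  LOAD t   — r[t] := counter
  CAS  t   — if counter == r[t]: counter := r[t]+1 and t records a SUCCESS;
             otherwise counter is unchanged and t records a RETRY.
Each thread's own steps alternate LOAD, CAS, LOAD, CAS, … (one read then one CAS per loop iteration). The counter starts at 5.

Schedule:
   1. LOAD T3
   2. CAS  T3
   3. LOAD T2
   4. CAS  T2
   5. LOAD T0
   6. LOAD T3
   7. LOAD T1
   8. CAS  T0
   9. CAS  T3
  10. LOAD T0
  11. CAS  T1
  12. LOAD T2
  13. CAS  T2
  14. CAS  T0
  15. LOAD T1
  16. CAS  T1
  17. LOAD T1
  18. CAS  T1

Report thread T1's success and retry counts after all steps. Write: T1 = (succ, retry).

T3 LOAD — after: cnt=5, r=5 — load
T3 CAS — after: cnt=6, r=5 — ok
T2 LOAD — after: cnt=6, r=6 — load
T2 CAS — after: cnt=7, r=6 — ok
T0 LOAD — after: cnt=7, r=7 — load
T3 LOAD — after: cnt=7, r=7 — load
T1 LOAD — after: cnt=7, r=7 — load
T0 CAS — after: cnt=8, r=7 — ok
T3 CAS — after: cnt=8, r=7 — retry
T0 LOAD — after: cnt=8, r=8 — load
T1 CAS — after: cnt=8, r=7 — retry
T2 LOAD — after: cnt=8, r=8 — load
T2 CAS — after: cnt=9, r=8 — ok
T0 CAS — after: cnt=9, r=8 — retry
T1 LOAD — after: cnt=9, r=9 — load
T1 CAS — after: cnt=10, r=9 — ok
T1 LOAD — after: cnt=10, r=10 — load
T1 CAS — after: cnt=11, r=10 — ok

T1 = (2, 1)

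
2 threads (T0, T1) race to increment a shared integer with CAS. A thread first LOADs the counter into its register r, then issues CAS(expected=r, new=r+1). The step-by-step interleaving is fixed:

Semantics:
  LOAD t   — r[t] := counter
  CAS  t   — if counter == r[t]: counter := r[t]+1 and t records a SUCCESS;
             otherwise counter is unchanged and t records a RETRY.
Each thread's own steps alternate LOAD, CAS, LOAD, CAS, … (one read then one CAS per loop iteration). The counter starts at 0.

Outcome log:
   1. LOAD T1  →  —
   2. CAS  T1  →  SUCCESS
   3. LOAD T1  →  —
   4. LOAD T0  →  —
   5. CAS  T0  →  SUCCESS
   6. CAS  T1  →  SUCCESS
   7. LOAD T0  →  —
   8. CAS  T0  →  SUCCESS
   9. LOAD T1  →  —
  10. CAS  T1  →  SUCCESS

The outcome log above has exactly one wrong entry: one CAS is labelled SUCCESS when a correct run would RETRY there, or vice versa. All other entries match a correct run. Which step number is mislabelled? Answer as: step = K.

step = 6

Re-executing:
T1 LOAD — after: cnt=0, r=0 — load
T1 CAS — after: cnt=1, r=0 — ok
T1 LOAD — after: cnt=1, r=1 — load
T0 LOAD — after: cnt=1, r=1 — load
T0 CAS — after: cnt=2, r=1 — ok
T1 CAS — after: cnt=2, r=1 — retry
T0 LOAD — after: cnt=2, r=2 — load
T0 CAS — after: cnt=3, r=2 — ok
T1 LOAD — after: cnt=3, r=3 — load
T1 CAS — after: cnt=4, r=3 — ok
Flip is step 6.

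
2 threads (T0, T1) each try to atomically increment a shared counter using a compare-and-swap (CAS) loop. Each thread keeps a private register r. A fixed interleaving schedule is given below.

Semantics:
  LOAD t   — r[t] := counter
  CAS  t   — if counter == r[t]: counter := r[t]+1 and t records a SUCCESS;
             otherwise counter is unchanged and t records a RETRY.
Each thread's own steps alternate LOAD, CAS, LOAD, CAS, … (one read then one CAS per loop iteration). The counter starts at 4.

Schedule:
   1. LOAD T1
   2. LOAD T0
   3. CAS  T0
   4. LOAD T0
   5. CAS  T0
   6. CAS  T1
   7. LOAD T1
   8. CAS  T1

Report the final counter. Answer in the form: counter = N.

counter = 7

#1 T1 reads 4
#2 T0 reads 4
#3 T0 CAS(4→5) writes; counter now 5
#4 T0 reads 5
#5 T0 CAS(5→6) writes; counter now 6
#6 T1 CAS(4→5) fails; counter now 6
#7 T1 reads 6
#8 T1 CAS(6→7) writes; counter now 7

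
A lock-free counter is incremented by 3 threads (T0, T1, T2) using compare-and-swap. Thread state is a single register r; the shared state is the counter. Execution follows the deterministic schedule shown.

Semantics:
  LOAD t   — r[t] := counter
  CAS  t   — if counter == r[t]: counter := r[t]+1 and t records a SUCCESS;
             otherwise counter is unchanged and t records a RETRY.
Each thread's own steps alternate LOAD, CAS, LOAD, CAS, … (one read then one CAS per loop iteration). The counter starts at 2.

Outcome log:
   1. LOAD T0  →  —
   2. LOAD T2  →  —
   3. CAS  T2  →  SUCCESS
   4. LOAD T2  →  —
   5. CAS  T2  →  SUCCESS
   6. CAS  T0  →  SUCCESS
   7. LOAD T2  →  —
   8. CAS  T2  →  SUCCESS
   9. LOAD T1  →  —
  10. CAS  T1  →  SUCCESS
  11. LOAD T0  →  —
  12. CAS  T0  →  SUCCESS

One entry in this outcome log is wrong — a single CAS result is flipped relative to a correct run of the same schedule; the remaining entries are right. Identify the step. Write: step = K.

Reference trace:
1. LOAD T0 → mem=2 r[T0]=2 [LOAD]
2. LOAD T2 → mem=2 r[T2]=2 [LOAD]
3. CAS T2 → mem=3 r[T2]=2 [OK]
4. LOAD T2 → mem=3 r[T2]=3 [LOAD]
5. CAS T2 → mem=4 r[T2]=3 [OK]
6. CAS T0 → mem=4 r[T0]=2 [RETRY]
7. LOAD T2 → mem=4 r[T2]=4 [LOAD]
8. CAS T2 → mem=5 r[T2]=4 [OK]
9. LOAD T1 → mem=5 r[T1]=5 [LOAD]
10. CAS T1 → mem=6 r[T1]=5 [OK]
11. LOAD T0 → mem=6 r[T0]=6 [LOAD]
12. CAS T0 → mem=7 r[T0]=6 [OK]
Flip is step 6.

step = 6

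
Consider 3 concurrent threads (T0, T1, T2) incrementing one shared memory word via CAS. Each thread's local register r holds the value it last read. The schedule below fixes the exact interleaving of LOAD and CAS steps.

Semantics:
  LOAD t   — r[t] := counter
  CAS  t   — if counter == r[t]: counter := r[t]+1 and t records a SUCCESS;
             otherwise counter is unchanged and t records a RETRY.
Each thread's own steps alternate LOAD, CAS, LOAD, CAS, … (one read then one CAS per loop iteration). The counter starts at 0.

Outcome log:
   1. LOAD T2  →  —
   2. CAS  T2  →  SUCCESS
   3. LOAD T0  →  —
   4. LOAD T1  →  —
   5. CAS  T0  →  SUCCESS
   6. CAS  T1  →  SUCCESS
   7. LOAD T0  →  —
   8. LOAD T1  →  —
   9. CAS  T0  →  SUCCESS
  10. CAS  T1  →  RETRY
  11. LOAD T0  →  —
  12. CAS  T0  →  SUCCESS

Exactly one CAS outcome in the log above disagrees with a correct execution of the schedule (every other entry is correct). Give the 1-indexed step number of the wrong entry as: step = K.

step = 6

Re-executing:
step 1: T2 LOAD ⇒ load; ctr=0 reg=0
step 2: T2 CAS ⇒ ok; ctr=1 reg=0
step 3: T0 LOAD ⇒ load; ctr=1 reg=1
step 4: T1 LOAD ⇒ load; ctr=1 reg=1
step 5: T0 CAS ⇒ ok; ctr=2 reg=1
step 6: T1 CAS ⇒ retry; ctr=2 reg=1
step 7: T0 LOAD ⇒ load; ctr=2 reg=2
step 8: T1 LOAD ⇒ load; ctr=2 reg=2
step 9: T0 CAS ⇒ ok; ctr=3 reg=2
step 10: T1 CAS ⇒ retry; ctr=3 reg=2
step 11: T0 LOAD ⇒ load; ctr=3 reg=3
step 12: T0 CAS ⇒ ok; ctr=4 reg=3
Mismatch at 6.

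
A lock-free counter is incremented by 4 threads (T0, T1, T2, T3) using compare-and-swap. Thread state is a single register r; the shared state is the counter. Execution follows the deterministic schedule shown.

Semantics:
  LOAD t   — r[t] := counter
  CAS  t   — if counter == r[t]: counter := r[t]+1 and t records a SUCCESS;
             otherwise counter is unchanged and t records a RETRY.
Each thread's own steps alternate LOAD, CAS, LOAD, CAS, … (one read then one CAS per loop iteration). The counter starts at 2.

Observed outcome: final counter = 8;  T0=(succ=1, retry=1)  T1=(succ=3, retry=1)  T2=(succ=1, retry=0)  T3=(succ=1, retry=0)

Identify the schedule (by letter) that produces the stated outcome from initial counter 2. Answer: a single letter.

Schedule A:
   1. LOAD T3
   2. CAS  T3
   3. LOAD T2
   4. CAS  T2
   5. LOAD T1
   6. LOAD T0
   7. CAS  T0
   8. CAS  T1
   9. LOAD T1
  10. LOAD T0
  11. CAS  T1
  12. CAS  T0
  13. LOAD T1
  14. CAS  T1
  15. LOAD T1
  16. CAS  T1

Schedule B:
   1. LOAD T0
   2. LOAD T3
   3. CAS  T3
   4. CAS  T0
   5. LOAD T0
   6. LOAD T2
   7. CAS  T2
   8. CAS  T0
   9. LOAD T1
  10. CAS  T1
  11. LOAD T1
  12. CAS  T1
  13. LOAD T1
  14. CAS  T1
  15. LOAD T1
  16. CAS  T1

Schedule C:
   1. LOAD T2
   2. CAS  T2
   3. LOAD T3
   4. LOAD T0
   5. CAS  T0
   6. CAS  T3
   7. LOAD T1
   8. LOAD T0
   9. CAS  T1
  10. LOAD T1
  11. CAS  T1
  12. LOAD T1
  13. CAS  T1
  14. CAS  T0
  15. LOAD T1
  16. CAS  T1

Tracing schedule A:
#1 T3 reads 2
#2 T3 CAS(2→3) writes; counter now 3
#3 T2 reads 3
#4 T2 CAS(3→4) writes; counter now 4
#5 T1 reads 4
#6 T0 reads 4
#7 T0 CAS(4→5) writes; counter now 5
#8 T1 CAS(4→5) fails; counter now 5
#9 T1 reads 5
#10 T0 reads 5
#11 T1 CAS(5→6) writes; counter now 6
#12 T0 CAS(5→6) fails; counter now 6
#13 T1 reads 6
#14 T1 CAS(6→7) writes; counter now 7
#15 T1 reads 7
#16 T1 CAS(7→8) writes; counter now 8

A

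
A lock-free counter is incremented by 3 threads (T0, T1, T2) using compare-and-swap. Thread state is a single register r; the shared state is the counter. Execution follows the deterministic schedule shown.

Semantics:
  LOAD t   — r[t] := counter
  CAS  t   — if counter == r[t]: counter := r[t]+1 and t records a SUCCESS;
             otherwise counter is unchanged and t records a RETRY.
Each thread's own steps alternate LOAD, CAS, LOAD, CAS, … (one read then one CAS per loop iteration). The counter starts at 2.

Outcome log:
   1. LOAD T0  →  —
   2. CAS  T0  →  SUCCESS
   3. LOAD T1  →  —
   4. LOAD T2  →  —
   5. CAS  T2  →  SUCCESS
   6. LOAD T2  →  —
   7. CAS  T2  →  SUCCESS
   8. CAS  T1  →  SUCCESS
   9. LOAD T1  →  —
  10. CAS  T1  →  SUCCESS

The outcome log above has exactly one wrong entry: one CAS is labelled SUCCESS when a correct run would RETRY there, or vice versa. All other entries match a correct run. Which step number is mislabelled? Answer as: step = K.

Reference trace:
[1] T0.load  rd  (counter 2, T0.r 2)
[2] T0.cas  hit  (counter 3, T0.r 2)
[3] T1.load  rd  (counter 3, T1.r 3)
[4] T2.load  rd  (counter 3, T2.r 3)
[5] T2.cas  hit  (counter 4, T2.r 3)
[6] T2.load  rd  (counter 4, T2.r 4)
[7] T2.cas  hit  (counter 5, T2.r 4)
[8] T1.cas  miss  (counter 5, T1.r 3)
[9] T1.load  rd  (counter 5, T1.r 5)
[10] T1.cas  hit  (counter 6, T1.r 5)
Log disagrees first at step 8.

step = 8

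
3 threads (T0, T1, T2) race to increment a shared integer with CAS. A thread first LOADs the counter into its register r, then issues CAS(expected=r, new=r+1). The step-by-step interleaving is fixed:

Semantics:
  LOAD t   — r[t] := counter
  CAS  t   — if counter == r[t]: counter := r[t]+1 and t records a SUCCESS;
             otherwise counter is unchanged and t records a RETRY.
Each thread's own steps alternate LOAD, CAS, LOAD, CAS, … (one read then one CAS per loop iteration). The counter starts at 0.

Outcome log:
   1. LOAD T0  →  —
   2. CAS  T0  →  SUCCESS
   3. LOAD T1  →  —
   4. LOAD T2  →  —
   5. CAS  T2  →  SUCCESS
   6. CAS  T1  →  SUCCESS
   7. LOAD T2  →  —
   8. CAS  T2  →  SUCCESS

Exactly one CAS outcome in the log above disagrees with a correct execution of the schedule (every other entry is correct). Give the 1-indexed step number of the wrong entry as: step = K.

step = 6

Reference trace:
[1] T0.load  rd  (counter 0, T0.r 0)
[2] T0.cas  hit  (counter 1, T0.r 0)
[3] T1.load  rd  (counter 1, T1.r 1)
[4] T2.load  rd  (counter 1, T2.r 1)
[5] T2.cas  hit  (counter 2, T2.r 1)
[6] T1.cas  miss  (counter 2, T1.r 1)
[7] T2.load  rd  (counter 2, T2.r 2)
[8] T2.cas  hit  (counter 3, T2.r 2)
Mismatch at 6.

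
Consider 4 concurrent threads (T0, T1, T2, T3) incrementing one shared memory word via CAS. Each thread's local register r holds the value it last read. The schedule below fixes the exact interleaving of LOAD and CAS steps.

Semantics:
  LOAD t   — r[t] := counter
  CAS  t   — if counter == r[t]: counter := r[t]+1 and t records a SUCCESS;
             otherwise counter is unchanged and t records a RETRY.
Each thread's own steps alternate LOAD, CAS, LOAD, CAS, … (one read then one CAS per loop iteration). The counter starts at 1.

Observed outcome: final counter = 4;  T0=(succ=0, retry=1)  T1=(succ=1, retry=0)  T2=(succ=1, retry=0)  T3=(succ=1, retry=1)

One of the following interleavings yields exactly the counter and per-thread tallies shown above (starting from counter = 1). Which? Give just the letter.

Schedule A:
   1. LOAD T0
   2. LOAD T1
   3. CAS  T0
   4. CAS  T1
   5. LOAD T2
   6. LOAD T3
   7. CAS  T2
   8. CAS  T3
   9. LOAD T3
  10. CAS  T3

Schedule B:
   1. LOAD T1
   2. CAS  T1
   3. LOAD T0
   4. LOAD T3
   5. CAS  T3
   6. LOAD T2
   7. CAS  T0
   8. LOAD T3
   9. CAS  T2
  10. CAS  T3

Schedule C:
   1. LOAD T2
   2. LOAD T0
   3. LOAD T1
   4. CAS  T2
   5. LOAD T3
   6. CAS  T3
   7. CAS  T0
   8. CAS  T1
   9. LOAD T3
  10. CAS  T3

Tracing schedule B:
T1 LOAD — after: cnt=1, r=1 — load
T1 CAS — after: cnt=2, r=1 — ok
T0 LOAD — after: cnt=2, r=2 — load
T3 LOAD — after: cnt=2, r=2 — load
T3 CAS — after: cnt=3, r=2 — ok
T2 LOAD — after: cnt=3, r=3 — load
T0 CAS — after: cnt=3, r=2 — retry
T3 LOAD — after: cnt=3, r=3 — load
T2 CAS — after: cnt=4, r=3 — ok
T3 CAS — after: cnt=4, r=3 — retry

B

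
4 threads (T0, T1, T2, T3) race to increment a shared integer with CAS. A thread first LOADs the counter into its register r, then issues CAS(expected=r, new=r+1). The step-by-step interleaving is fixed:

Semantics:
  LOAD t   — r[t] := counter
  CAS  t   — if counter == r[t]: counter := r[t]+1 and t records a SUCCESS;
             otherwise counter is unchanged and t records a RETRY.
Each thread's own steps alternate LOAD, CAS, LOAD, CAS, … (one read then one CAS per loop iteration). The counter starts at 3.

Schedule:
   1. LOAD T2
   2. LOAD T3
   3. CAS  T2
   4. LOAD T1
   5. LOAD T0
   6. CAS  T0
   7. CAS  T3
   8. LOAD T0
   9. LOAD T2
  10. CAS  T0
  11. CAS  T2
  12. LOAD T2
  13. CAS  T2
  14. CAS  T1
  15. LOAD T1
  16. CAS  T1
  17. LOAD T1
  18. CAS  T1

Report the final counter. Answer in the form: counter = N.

counter = 9

[1] T2.load  rd  (counter 3, T2.r 3)
[2] T3.load  rd  (counter 3, T3.r 3)
[3] T2.cas  hit  (counter 4, T2.r 3)
[4] T1.load  rd  (counter 4, T1.r 4)
[5] T0.load  rd  (counter 4, T0.r 4)
[6] T0.cas  hit  (counter 5, T0.r 4)
[7] T3.cas  miss  (counter 5, T3.r 3)
[8] T0.load  rd  (counter 5, T0.r 5)
[9] T2.load  rd  (counter 5, T2.r 5)
[10] T0.cas  hit  (counter 6, T0.r 5)
[11] T2.cas  miss  (counter 6, T2.r 5)
[12] T2.load  rd  (counter 6, T2.r 6)
[13] T2.cas  hit  (counter 7, T2.r 6)
[14] T1.cas  miss  (counter 7, T1.r 4)
[15] T1.load  rd  (counter 7, T1.r 7)
[16] T1.cas  hit  (counter 8, T1.r 7)
[17] T1.load  rd  (counter 8, T1.r 8)
[18] T1.cas  hit  (counter 9, T1.r 8)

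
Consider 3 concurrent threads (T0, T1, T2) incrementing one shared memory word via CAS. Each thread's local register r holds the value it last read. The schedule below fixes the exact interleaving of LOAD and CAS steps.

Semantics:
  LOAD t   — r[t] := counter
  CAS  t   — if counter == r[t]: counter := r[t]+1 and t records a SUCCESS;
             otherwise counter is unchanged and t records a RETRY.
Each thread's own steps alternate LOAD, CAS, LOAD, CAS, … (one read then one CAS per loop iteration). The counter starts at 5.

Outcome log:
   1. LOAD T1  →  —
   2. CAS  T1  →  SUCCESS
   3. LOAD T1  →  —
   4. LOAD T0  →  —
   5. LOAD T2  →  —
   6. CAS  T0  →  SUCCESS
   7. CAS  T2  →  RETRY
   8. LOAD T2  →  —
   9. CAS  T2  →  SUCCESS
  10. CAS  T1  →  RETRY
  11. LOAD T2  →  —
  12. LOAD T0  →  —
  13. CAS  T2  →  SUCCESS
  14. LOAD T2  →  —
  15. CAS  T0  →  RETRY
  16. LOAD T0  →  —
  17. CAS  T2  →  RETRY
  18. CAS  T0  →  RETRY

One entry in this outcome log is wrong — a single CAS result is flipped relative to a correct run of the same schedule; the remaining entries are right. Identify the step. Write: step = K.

Reference trace:
1. LOAD T1 → mem=5 r[T1]=5 [LOAD]
2. CAS T1 → mem=6 r[T1]=5 [OK]
3. LOAD T1 → mem=6 r[T1]=6 [LOAD]
4. LOAD T0 → mem=6 r[T0]=6 [LOAD]
5. LOAD T2 → mem=6 r[T2]=6 [LOAD]
6. CAS T0 → mem=7 r[T0]=6 [OK]
7. CAS T2 → mem=7 r[T2]=6 [RETRY]
8. LOAD T2 → mem=7 r[T2]=7 [LOAD]
9. CAS T2 → mem=8 r[T2]=7 [OK]
10. CAS T1 → mem=8 r[T1]=6 [RETRY]
11. LOAD T2 → mem=8 r[T2]=8 [LOAD]
12. LOAD T0 → mem=8 r[T0]=8 [LOAD]
13. CAS T2 → mem=9 r[T2]=8 [OK]
14. LOAD T2 → mem=9 r[T2]=9 [LOAD]
15. CAS T0 → mem=9 r[T0]=8 [RETRY]
16. LOAD T0 → mem=9 r[T0]=9 [LOAD]
17. CAS T2 → mem=10 r[T2]=9 [OK]
18. CAS T0 → mem=10 r[T0]=9 [RETRY]
Mismatch at 17.

step = 17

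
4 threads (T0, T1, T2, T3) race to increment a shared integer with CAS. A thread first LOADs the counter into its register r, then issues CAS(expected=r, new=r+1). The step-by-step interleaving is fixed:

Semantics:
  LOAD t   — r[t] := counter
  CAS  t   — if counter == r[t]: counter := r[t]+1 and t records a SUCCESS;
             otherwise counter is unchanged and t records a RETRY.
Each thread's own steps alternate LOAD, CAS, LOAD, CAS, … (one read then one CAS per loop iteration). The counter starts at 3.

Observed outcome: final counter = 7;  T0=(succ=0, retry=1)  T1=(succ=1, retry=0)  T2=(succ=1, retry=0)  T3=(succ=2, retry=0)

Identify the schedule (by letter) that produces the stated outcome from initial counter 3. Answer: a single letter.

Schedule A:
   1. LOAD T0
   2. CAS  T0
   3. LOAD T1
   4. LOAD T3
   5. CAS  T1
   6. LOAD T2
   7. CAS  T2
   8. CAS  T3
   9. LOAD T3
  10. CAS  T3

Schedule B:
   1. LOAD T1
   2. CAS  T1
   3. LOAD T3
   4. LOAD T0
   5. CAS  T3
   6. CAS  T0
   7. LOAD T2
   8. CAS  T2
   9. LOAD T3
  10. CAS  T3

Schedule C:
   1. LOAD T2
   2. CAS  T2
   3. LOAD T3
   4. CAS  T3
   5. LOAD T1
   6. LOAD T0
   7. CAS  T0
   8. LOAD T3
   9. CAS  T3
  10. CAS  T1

Tracing schedule B:
1. LOAD T1 → mem=3 r[T1]=3 [LOAD]
2. CAS T1 → mem=4 r[T1]=3 [OK]
3. LOAD T3 → mem=4 r[T3]=4 [LOAD]
4. LOAD T0 → mem=4 r[T0]=4 [LOAD]
5. CAS T3 → mem=5 r[T3]=4 [OK]
6. CAS T0 → mem=5 r[T0]=4 [RETRY]
7. LOAD T2 → mem=5 r[T2]=5 [LOAD]
8. CAS T2 → mem=6 r[T2]=5 [OK]
9. LOAD T3 → mem=6 r[T3]=6 [LOAD]
10. CAS T3 → mem=7 r[T3]=6 [OK]

B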